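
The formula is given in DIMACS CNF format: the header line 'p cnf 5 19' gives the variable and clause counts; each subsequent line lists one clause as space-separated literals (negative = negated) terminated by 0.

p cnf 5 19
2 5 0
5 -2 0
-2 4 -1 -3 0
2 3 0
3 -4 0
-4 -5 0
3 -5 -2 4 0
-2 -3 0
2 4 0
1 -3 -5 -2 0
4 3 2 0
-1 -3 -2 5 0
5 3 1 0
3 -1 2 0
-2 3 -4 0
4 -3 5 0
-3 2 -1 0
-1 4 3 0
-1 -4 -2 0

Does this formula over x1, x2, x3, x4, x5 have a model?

Unsatisfiable

Try x2 = True.
From the singleton clause (x5), x5 = True.
From the singleton clause (¬x4), x4 = False.
From the singleton clause (x3), x3 = True.
That conflicts with the unit clause (¬x3).
Backtrack on x2: now try x2 = False.
From the singleton clause (x5), x5 = True.
From the singleton clause (x3), x3 = True.
From the singleton clause (¬x4), x4 = False.
That conflicts with the unit clause (x4).
Neither x2 = True nor x2 = False works.
No assignment satisfies every clause.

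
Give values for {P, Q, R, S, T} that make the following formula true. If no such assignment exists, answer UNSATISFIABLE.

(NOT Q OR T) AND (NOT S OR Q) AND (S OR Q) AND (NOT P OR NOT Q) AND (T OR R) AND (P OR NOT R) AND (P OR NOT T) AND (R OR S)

UNSATISFIABLE

Try Q = false.
From the singleton clause (NOT S), S = false.
But (S) is also a unit clause — contradiction.
Backtrack on Q: now try Q = true.
From the singleton clause (T), T = true.
From the singleton clause (NOT P), P = false.
But (P) is also a unit clause — contradiction.
Either choice for Q ends in contradiction.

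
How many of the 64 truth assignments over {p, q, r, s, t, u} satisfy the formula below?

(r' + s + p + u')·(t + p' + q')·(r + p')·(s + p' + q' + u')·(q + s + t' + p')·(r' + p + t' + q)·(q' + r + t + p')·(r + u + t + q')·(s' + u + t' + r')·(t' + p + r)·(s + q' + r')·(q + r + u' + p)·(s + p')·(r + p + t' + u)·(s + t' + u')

14

There are 2^6 = 64 truth assignments over (p, q, r, s, t, u).
Split on p. With p = 1, the clauses containing p are satisfied and p' drops from the rest; 4 of the 2^5 = 32 assignments to the other variables satisfy what remains.
With p = 0, by the same count on the reduced clause set, 10 assignments work.
(One model: p=F, q=F, r=F, s=F, t=F, u=F.)
Total: 4 + 10 = 14.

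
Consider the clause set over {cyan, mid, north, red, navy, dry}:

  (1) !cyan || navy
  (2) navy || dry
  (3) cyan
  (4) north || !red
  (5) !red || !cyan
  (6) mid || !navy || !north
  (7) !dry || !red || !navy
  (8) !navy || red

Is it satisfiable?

(cyan) alone gives cyan = true.
(navy) alone gives navy = true.
(!red) alone gives red = false.
That conflicts with the unit clause (red).
No assignment satisfies every clause.

Unsatisfiable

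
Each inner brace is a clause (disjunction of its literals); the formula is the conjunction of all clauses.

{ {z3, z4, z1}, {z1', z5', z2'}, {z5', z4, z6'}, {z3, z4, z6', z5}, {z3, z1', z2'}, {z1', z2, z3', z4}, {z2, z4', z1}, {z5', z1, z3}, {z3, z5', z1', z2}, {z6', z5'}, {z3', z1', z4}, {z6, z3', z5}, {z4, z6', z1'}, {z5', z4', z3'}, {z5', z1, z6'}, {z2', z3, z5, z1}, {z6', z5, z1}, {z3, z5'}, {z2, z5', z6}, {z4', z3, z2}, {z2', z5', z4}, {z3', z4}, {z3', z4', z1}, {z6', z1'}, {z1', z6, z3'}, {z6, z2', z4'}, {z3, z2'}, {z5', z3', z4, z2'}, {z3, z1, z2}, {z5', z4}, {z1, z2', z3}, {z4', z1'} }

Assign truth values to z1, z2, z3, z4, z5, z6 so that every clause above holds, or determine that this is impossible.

z1=1, z2=0, z3=0, z4=0, z5=0, z6=0

Case z6 = 0:
Case z3 = 0:
The clause (z5') is unit, so z5 = 0.
The clause (z2') is unit, so z2 = 0.
The clause (z4') is unit, so z4 = 0.
The clause (z1) is unit, so z1 = 1.
This assignment satisfies each clause.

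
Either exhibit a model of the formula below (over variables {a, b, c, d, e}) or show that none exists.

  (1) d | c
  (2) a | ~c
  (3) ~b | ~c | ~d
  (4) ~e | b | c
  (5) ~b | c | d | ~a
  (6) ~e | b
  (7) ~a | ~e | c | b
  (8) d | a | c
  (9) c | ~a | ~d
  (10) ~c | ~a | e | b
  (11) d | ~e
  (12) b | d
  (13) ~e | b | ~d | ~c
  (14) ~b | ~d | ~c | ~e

a=0, b=0, c=0, d=1, e=0

Branch on d: set d = 1.
Branch on a: set a = 0.
Unit clause (~c) forces c = 0.
Branch on e: set e = 0.
No clause remains; b is free.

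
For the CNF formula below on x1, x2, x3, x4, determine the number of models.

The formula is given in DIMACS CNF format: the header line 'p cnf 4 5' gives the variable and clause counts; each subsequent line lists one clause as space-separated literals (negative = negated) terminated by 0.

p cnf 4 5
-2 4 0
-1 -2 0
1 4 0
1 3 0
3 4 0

There are 2^4 = 16 truth assignments over (x1, x2, x3, x4).
Check each against the 5 clauses (columns in the order x1, x2, x3, x4):
  F F F F  ✗ fails (x1 ∨ x4)
  F F F T  ✗ fails (x1 ∨ x3)
  F F T F  ✗ fails (x1 ∨ x4)
  F F T T  ✓ satisfies all
  F T F F  ✗ fails (¬x2 ∨ x4)
  F T F T  ✗ fails (x1 ∨ x3)
  F T T F  ✗ fails (¬x2 ∨ x4)
  F T T T  ✓ satisfies all
  T F F F  ✗ fails (x3 ∨ x4)
  T F F T  ✓ satisfies all
  T F T F  ✓ satisfies all
  T F T T  ✓ satisfies all
  T T F F  ✗ fails (¬x2 ∨ x4)
  T T F T  ✗ fails (¬x1 ∨ ¬x2)
  T T T F  ✗ fails (¬x2 ∨ x4)
  T T T T  ✗ fails (¬x1 ∨ ¬x2)
5 of the 16 rows are models.

5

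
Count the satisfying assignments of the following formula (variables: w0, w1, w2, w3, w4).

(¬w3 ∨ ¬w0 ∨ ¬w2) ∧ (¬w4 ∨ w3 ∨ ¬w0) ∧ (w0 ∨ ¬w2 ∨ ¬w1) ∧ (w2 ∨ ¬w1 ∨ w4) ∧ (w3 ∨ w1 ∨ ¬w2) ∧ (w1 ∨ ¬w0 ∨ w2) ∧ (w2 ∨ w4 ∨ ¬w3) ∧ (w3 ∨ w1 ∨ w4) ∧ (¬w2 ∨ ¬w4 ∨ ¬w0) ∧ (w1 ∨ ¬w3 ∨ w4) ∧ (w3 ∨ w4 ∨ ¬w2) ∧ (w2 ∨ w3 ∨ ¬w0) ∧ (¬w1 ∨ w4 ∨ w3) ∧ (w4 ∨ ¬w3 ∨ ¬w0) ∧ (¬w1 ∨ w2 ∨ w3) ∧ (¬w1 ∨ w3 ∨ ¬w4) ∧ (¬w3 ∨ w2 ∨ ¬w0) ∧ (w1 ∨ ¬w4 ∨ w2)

2

There are 2^5 = 32 truth assignments over (w0, w1, w2, w3, w4).
Split on w3. With w3 = True, the clauses containing w3 are satisfied and ¬w3 drops from the rest; 2 of the 2^4 = 16 assignments to the other variables satisfy what remains.
With w3 = False, by the same count on the reduced clause set, 0 assignments work.
Total: 2 + 0 = 2.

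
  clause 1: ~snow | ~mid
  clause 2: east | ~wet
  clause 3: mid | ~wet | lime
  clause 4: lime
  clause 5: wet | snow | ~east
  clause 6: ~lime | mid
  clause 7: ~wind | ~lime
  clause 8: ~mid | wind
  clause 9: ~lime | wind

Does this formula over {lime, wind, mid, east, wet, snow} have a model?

The clause (lime) is unit, so lime = 1.
The clause (mid) is unit, so mid = 1.
The clause (~snow) is unit, so snow = 0.
The clause (~wind) is unit, so wind = 0.
But (wind) is also a unit clause — contradiction.
No assignment satisfies every clause.

No, unsatisfiable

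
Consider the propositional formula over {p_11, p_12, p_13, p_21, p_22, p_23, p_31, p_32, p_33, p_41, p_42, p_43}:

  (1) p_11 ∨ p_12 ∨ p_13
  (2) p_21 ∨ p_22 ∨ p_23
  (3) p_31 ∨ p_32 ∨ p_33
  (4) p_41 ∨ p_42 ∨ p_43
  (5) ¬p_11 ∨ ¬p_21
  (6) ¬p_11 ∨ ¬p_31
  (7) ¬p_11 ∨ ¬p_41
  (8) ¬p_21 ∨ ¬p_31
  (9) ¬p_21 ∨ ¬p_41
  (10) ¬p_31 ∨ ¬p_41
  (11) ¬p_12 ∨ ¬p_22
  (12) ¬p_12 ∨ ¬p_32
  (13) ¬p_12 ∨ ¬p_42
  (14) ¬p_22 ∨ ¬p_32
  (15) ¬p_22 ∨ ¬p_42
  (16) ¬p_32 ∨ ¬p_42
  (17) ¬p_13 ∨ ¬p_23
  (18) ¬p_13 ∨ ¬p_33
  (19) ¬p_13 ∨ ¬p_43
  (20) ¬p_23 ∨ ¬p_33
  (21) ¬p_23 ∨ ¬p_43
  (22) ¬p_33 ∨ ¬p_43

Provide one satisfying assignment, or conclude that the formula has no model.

Suppose p_11 = False.
Suppose p_12 = True.
From the singleton clause (¬p_22), p_22 = False.
From the singleton clause (¬p_32), p_32 = False.
From the singleton clause (¬p_42), p_42 = False.
Suppose p_21 = True.
From the singleton clause (¬p_31), p_31 = False.
From the singleton clause (p_33), p_33 = True.
From the singleton clause (¬p_41), p_41 = False.
From the singleton clause (p_43), p_43 = True.
But (¬p_43) is also a unit clause — contradiction.
Undo p_21 and try p_21 = False.
From the singleton clause (p_23), p_23 = True.
From the singleton clause (¬p_13), p_13 = False.
From the singleton clause (¬p_33), p_33 = False.
From the singleton clause (p_31), p_31 = True.
From the singleton clause (¬p_41), p_41 = False.
From the singleton clause (p_43), p_43 = True.
But (¬p_43) is also a unit clause — contradiction.
Either choice for p_21 ends in contradiction.
Undo p_12 and try p_12 = False.
From the singleton clause (p_13), p_13 = True.
From the singleton clause (¬p_23), p_23 = False.
From the singleton clause (¬p_33), p_33 = False.
From the singleton clause (¬p_43), p_43 = False.
Suppose p_21 = True.
From the singleton clause (¬p_31), p_31 = False.
From the singleton clause (p_32), p_32 = True.
From the singleton clause (¬p_41), p_41 = False.
From the singleton clause (p_42), p_42 = True.
But (¬p_42) is also a unit clause — contradiction.
Undo p_21 and try p_21 = False.
From the singleton clause (p_22), p_22 = True.
From the singleton clause (¬p_32), p_32 = False.
From the singleton clause (p_31), p_31 = True.
From the singleton clause (¬p_41), p_41 = False.
From the singleton clause (p_42), p_42 = True.
But (¬p_42) is also a unit clause — contradiction.
Either choice for p_21 ends in contradiction.
Either choice for p_12 ends in contradiction.
Undo p_11 and try p_11 = True.
From the singleton clause (¬p_21), p_21 = False.
From the singleton clause (¬p_31), p_31 = False.
From the singleton clause (¬p_41), p_41 = False.
Suppose p_22 = True.
From the singleton clause (¬p_12), p_12 = False.
From the singleton clause (¬p_32), p_32 = False.
From the singleton clause (p_33), p_33 = True.
From the singleton clause (¬p_42), p_42 = False.
From the singleton clause (p_43), p_43 = True.
But (¬p_43) is also a unit clause — contradiction.
Undo p_22 and try p_22 = False.
From the singleton clause (p_23), p_23 = True.
From the singleton clause (¬p_13), p_13 = False.
From the singleton clause (¬p_33), p_33 = False.
From the singleton clause (p_32), p_32 = True.
From the singleton clause (¬p_12), p_12 = False.
From the singleton clause (¬p_42), p_42 = False.
From the singleton clause (p_43), p_43 = True.
But (¬p_43) is also a unit clause — contradiction.
Either choice for p_22 ends in contradiction.
Either choice for p_11 ends in contradiction.

UNSATISFIABLE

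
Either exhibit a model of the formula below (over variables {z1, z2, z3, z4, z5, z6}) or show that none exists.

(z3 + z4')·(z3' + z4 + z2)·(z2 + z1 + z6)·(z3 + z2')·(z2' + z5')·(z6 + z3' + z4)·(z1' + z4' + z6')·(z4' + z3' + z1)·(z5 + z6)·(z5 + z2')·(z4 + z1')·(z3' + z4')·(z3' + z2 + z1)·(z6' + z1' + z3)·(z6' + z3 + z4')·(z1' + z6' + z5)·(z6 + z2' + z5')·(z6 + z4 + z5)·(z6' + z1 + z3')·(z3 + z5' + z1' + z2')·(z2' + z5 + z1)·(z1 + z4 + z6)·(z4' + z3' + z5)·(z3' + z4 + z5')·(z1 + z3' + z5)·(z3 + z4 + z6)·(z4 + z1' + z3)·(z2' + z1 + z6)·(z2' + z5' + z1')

Case z3 = 0:
The clause (z4') is unit, so z4 = 0.
The clause (z2') is unit, so z2 = 0.
The clause (z1') is unit, so z1 = 0.
The clause (z6) is unit, so z6 = 1.
No clause remains; z5 is free.

z1=0,  z2=0,  z3=0,  z4=0,  z5=0,  z6=1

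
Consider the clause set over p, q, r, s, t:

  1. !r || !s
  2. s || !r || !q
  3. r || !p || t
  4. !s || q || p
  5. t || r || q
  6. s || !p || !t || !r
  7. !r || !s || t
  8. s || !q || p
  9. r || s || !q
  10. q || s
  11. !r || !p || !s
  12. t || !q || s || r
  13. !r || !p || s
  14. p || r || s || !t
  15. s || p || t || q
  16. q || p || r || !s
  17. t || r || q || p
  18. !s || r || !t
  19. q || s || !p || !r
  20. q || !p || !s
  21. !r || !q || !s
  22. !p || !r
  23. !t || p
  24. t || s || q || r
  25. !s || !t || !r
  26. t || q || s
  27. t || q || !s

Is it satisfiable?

Yes, satisfiable

Case r = false:
Case p = false:
The clause (!t) is unit, so t = false.
The clause (q) is unit, so q = true.
The clause (s) is unit, so s = true.
Every clause now holds.
A satisfying assignment: p: false, q: true, r: false, s: true, t: false.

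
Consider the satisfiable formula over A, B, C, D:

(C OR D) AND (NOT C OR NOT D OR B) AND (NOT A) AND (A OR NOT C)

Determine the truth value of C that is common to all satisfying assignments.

Suppose C = true.
The clause (NOT A) is unit, so A = false.
That conflicts with the unit clause (A).
So every satisfying assignment has C = False.

False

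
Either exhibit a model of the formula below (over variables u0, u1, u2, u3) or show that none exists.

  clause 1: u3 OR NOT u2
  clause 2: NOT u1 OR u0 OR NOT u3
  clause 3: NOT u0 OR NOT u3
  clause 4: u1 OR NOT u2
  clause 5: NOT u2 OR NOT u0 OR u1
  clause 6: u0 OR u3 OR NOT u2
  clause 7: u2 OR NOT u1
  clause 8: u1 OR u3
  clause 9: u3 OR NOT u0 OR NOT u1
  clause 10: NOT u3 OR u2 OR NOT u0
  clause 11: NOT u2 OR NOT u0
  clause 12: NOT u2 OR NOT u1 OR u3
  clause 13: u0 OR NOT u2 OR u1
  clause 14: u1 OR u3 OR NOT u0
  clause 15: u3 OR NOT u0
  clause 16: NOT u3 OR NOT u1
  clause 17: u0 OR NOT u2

u0: false,  u1: false,  u2: false,  u3: true

Suppose u3 = true.
(NOT u0) alone gives u0 = false.
(NOT u1) alone gives u1 = false.
(NOT u2) alone gives u2 = false.
All clauses are satisfied.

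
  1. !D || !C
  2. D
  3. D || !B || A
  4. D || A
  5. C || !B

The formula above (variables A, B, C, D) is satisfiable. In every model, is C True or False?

Suppose C = true.
Unit clause (!D) forces D = false.
That conflicts with the unit clause (D).
So every satisfying assignment has C = False.

False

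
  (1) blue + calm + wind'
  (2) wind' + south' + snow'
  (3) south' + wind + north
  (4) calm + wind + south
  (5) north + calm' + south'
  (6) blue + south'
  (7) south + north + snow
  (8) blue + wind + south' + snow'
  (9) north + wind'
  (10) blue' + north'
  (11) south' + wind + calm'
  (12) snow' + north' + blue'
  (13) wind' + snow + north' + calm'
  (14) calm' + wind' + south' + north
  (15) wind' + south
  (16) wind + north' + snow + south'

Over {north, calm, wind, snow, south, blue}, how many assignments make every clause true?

There are 2^6 = 64 truth assignments over (north, calm, wind, snow, south, blue).
Split on calm. With calm = 1, the clauses containing calm are satisfied and calm' drops from the rest; 4 of the 2^5 = 32 assignments to the other variables satisfy what remains.
With calm = 0, by the same count on the reduced clause set, 0 assignments work.
Total: 4 + 0 = 4.

4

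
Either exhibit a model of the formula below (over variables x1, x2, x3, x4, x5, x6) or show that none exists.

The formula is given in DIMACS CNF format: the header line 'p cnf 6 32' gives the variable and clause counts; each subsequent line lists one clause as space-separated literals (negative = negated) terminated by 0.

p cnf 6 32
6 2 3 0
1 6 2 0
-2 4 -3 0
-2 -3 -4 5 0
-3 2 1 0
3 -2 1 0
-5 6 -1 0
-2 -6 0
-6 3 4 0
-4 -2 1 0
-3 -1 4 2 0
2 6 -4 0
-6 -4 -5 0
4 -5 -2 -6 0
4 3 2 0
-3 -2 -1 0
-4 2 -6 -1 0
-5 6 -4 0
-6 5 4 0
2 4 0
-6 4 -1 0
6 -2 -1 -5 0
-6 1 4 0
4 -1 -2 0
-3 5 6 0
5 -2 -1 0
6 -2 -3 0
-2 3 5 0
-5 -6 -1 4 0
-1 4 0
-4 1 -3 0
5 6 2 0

Suppose x2 = False.
(x4) alone gives x4 = True.
(x6) alone gives x6 = True.
(¬x5) alone gives x5 = False.
(¬x1) alone gives x1 = False.
(¬x3) alone gives x3 = False.
All clauses are satisfied.

x1 ↦ False, x2 ↦ False, x3 ↦ False, x4 ↦ True, x5 ↦ False, x6 ↦ True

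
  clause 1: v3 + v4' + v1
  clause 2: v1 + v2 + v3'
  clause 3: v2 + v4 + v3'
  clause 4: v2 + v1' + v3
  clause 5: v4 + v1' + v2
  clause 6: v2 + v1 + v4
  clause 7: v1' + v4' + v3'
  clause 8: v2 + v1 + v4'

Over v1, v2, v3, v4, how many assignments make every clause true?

There are 2^4 = 16 truth assignments over (v1, v2, v3, v4).
Split on v4. With v4 = 1, the clauses containing v4 are satisfied and v4' drops from the rest; 2 of the 2^3 = 8 assignments to the other variables satisfy what remains.
With v4 = 0, by the same count on the reduced clause set, 4 assignments work.
Total: 2 + 4 = 6.

6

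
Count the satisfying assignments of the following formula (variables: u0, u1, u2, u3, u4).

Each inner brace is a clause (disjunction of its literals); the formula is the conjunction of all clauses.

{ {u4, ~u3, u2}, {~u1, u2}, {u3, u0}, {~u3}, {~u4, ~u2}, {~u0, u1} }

There are 2^5 = 32 truth assignments over (u0, u1, u2, u3, u4).
Split on u2. With u2 = 1, the clauses containing u2 are satisfied and ~u2 drops from the rest; 1 of the 2^4 = 16 assignments to the other variables satisfy what remains.
With u2 = 0, by the same count on the reduced clause set, 0 assignments work.
(One model: u0=T, u1=T, u2=T, u3=F, u4=F.)
Total: 1 + 0 = 1.

1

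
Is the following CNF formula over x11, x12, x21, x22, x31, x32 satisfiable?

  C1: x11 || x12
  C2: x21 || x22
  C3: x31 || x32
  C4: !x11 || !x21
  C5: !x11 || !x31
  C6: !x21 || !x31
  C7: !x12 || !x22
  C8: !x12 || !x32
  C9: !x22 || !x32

No

Case x11 = true:
Unit clause (!x21) forces x21 = false.
Unit clause (x22) forces x22 = true.
Unit clause (!x31) forces x31 = false.
Unit clause (x32) forces x32 = true.
Now (!x32) is unsatisfied and unit — conflict.
So x11 must be the other value — set x11 = false.
Unit clause (x12) forces x12 = true.
Unit clause (!x22) forces x22 = false.
Unit clause (x21) forces x21 = true.
Unit clause (!x31) forces x31 = false.
Unit clause (x32) forces x32 = true.
Now (!x32) is unsatisfied and unit — conflict.
Both values of x11 lead to a conflict.
No assignment satisfies every clause.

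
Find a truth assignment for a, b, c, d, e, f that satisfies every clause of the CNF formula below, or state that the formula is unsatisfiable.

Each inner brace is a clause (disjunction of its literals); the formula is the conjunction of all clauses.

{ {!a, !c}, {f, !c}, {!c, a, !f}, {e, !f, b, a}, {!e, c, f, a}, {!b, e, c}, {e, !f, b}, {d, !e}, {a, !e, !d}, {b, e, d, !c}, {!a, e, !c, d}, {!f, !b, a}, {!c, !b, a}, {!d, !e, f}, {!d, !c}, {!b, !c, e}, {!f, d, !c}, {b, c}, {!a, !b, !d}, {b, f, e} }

Try a = false.
Try f = true.
Unit clause (!c) forces c = false.
Unit clause (!b) forces b = false.
Now (b) is unsatisfied and unit — conflict.
So f must be the other value — set f = false.
Unit clause (!c) forces c = false.
Unit clause (!e) forces e = false.
Unit clause (!b) forces b = false.
Now (b) is unsatisfied and unit — conflict.
Both values of f lead to a conflict.
So a must be the other value — set a = true.
Unit clause (!c) forces c = false.
Unit clause (b) forces b = true.
Unit clause (e) forces e = true.
Unit clause (d) forces d = true.
Now (!d) is unsatisfied and unit — conflict.
Both values of a lead to a conflict.

UNSATISFIABLE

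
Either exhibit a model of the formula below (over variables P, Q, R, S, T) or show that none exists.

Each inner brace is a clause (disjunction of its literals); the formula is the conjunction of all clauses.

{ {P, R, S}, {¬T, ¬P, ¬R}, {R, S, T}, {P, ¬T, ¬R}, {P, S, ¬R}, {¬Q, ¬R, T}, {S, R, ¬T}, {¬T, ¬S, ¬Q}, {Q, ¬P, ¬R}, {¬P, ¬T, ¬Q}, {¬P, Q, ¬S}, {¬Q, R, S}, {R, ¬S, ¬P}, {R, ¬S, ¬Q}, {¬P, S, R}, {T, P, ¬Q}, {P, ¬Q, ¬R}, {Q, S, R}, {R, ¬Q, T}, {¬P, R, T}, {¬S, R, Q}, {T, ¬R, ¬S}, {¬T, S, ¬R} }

UNSATISFIABLE

Branch on P: set P = True.
Branch on T: set T = False.
(R) alone gives R = True.
(¬Q) alone gives Q = False.
That conflicts with the unit clause (Q).
Backtrack on T: now try T = True.
(¬R) alone gives R = False.
(S) alone gives S = True.
That conflicts with the unit clause (¬S).
Both values of T lead to a conflict.
Backtrack on P: now try P = False.
Branch on R: set R = True.
(¬T) alone gives T = False.
(S) alone gives S = True.
That conflicts with the unit clause (¬S).
Backtrack on R: now try R = False.
(S) alone gives S = True.
(¬Q) alone gives Q = False.
That conflicts with the unit clause (Q).
Both values of R lead to a conflict.
Both values of P lead to a conflict.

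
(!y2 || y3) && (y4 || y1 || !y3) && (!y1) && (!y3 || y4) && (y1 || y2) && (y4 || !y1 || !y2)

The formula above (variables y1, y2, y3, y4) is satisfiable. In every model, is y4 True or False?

Suppose y4 = false.
Unit clause (!y1) forces y1 = false.
Unit clause (!y3) forces y3 = false.
Unit clause (!y2) forces y2 = false.
But (y2) is also a unit clause — contradiction.
So every satisfying assignment has y4 = True.

True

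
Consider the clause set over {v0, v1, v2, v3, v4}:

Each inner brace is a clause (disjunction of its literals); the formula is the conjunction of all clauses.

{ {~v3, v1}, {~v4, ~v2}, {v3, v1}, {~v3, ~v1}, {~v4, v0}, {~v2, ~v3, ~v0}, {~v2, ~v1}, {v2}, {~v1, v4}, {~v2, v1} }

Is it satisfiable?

Unit clause (v2) forces v2 = 1.
Unit clause (~v4) forces v4 = 0.
Unit clause (~v1) forces v1 = 0.
But (v1) is also a unit clause — contradiction.
No assignment satisfies every clause.

No, unsatisfiable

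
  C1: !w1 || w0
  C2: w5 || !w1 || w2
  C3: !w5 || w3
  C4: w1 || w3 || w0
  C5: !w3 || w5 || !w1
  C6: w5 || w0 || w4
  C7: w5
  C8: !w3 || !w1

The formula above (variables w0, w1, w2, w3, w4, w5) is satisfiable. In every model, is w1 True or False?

False

Suppose w1 = true.
From the singleton clause (w0), w0 = true.
From the singleton clause (w5), w5 = true.
From the singleton clause (w3), w3 = true.
Now (!w3) is unsatisfied and unit — conflict.
So every satisfying assignment has w1 = False.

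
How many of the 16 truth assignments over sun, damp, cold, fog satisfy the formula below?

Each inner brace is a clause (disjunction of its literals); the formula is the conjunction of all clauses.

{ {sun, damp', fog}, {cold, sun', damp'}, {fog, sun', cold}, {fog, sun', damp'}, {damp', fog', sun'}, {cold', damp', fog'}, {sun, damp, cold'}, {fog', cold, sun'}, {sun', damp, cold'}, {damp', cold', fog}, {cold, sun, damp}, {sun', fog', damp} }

There are 2^4 = 16 truth assignments over (sun, damp, cold, fog).
Split on sun. With sun = 1, the clauses containing sun are satisfied and sun' drops from the rest; 0 of the 2^3 = 8 assignments to the other variables satisfy what remains.
With sun = 0, by the same count on the reduced clause set, 1 assignment works.
(One model: sun=F, damp=T, cold=F, fog=T.)
Total: 0 + 1 = 1.

1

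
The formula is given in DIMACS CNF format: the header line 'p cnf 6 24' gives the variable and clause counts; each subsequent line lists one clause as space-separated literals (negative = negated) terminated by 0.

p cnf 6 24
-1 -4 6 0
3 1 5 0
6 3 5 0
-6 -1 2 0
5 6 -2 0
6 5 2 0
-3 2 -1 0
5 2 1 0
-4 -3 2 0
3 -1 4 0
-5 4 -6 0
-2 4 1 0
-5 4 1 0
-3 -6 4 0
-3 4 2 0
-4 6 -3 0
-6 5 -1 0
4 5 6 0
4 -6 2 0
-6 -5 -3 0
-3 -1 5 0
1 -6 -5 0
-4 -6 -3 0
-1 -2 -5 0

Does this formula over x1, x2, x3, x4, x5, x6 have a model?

Case x1 = False:
Case x3 = False:
Unit clause (x5) forces x5 = True.
Unit clause (x4) forces x4 = True.
Unit clause (¬x6) forces x6 = False.
Every clause is now satisfied; x2 is unconstrained.
A satisfying assignment: x1: False,  x2: True,  x3: False,  x4: True,  x5: True,  x6: False.

Yes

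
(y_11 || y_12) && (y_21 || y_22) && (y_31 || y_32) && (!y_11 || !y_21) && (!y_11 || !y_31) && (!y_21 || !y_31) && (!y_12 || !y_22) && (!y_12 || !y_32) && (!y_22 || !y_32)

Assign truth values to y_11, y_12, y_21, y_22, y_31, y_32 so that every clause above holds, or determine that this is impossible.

Try y_11 = true.
Unit clause (!y_21) forces y_21 = false.
Unit clause (y_22) forces y_22 = true.
Unit clause (!y_31) forces y_31 = false.
Unit clause (y_32) forces y_32 = true.
But (!y_32) is also a unit clause — contradiction.
Backtrack on y_11: now try y_11 = false.
Unit clause (y_12) forces y_12 = true.
Unit clause (!y_22) forces y_22 = false.
Unit clause (y_21) forces y_21 = true.
Unit clause (!y_31) forces y_31 = false.
Unit clause (y_32) forces y_32 = true.
But (!y_32) is also a unit clause — contradiction.
Both values of y_11 lead to a conflict.

UNSATISFIABLE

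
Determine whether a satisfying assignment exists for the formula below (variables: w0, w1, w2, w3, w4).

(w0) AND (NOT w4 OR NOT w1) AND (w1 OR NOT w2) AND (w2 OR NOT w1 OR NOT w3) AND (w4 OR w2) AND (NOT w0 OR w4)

Unit clause (w0) forces w0 = true.
Unit clause (w4) forces w4 = true.
Unit clause (NOT w1) forces w1 = false.
Unit clause (NOT w2) forces w2 = false.
Every clause is now satisfied; w3 is unconstrained.
A satisfying assignment: w0=true,  w1=false,  w2=false,  w3=true,  w4=true.

Satisfiable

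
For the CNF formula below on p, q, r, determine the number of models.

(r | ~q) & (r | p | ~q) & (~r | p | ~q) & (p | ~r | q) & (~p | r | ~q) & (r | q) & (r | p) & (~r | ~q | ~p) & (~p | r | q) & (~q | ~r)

1

There are 2^3 = 8 truth assignments over (p, q, r).
Split on r. With r = 1, the clauses containing r are satisfied and ~r drops from the rest; 1 of the 2^2 = 4 assignments to the other variables satisfy what remains.
With r = 0, by the same count on the reduced clause set, 0 assignments work.
(One model: p=T, q=F, r=T.)
Total: 1 + 0 = 1.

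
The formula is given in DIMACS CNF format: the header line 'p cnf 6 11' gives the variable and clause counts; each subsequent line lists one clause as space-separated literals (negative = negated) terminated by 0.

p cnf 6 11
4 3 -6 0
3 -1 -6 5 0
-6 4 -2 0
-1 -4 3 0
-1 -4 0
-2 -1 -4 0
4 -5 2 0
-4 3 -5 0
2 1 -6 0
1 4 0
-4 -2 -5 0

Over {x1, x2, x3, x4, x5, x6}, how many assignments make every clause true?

There are 2^6 = 64 truth assignments over (x1, x2, x3, x4, x5, x6).
Split on x1. With x1 = True, the clauses containing x1 are satisfied and ¬x1 drops from the rest; 7 of the 2^5 = 32 assignments to the other variables satisfy what remains.
With x1 = False, by the same count on the reduced clause set, 7 assignments work.
(One model: x1=F, x2=F, x3=F, x4=T, x5=F, x6=F.)
Total: 7 + 7 = 14.

14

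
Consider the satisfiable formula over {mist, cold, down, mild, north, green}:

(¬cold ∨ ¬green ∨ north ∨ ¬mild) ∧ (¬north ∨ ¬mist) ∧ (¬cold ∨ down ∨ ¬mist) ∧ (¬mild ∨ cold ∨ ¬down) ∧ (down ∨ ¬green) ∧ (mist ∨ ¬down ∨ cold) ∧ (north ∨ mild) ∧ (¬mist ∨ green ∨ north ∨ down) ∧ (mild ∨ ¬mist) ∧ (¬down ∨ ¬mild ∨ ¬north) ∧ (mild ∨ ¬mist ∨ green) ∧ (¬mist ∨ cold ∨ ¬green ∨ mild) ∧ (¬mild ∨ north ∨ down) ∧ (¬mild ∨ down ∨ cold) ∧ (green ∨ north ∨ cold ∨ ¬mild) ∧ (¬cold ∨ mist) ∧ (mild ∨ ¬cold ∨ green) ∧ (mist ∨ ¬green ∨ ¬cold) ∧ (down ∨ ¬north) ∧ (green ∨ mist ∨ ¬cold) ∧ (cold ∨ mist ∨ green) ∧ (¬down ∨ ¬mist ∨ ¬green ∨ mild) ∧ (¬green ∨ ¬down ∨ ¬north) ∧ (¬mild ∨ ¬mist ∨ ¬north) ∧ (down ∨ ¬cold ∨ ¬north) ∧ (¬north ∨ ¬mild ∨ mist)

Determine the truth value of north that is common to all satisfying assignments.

Suppose north = True.
Unit clause (¬mist) forces mist = False.
Unit clause (¬cold) forces cold = False.
Unit clause (¬down) forces down = False.
That conflicts with the unit clause (down).
So every satisfying assignment has north = False.

False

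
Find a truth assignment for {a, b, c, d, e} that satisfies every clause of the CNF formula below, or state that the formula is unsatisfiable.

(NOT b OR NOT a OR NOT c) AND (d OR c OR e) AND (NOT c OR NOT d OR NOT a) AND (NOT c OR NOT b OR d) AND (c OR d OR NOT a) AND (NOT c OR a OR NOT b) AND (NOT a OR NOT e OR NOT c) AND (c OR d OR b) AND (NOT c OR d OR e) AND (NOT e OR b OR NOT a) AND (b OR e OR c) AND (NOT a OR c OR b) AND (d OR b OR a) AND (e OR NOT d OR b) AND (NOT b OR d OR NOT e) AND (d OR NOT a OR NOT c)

Branch on b: set b = true.
Branch on a: set a = false.
The clause (NOT c) is unit, so c = false.
Branch on d: set d = true.
Every clause is now satisfied; e is unconstrained.

a=false, b=true, c=false, d=true, e=false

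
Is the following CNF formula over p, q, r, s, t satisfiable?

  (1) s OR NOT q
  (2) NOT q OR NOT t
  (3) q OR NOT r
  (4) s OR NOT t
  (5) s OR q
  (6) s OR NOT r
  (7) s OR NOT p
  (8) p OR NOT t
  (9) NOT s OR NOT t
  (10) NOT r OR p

Satisfiable

Case s = true:
(NOT t) alone gives t = false.
Case q = true:
Case r = false:
All clauses hold; p can take either value.
A satisfying assignment: p: false,  q: true,  r: false,  s: true,  t: false.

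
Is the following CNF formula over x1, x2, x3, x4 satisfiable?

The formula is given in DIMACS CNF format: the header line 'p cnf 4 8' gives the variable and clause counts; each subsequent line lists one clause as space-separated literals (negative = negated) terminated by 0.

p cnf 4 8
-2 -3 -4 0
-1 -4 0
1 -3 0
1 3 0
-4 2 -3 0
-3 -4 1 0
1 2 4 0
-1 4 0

Suppose x1 = False.
From the singleton clause (¬x3), x3 = False.
But (x3) is also a unit clause — contradiction.
Undo x1 and try x1 = True.
From the singleton clause (¬x4), x4 = False.
But (x4) is also a unit clause — contradiction.
Either choice for x1 ends in contradiction.
No assignment satisfies every clause.

Unsatisfiable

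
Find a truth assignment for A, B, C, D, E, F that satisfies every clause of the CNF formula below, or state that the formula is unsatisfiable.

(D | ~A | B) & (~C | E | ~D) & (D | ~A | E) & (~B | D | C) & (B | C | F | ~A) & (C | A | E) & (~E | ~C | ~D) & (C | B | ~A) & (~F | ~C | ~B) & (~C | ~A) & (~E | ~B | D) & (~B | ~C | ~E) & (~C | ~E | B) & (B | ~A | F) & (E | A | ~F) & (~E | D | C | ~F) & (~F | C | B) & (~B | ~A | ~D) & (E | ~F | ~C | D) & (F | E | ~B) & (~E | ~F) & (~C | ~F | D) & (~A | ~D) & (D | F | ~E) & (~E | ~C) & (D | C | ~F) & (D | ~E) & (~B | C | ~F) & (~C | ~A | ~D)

A=0, B=0, C=1, D=0, E=0, F=0

Case C = 1:
(~A) alone gives A = 0.
(~E) alone gives E = 0.
(~D) alone gives D = 0.
(~F) alone gives F = 0.
(~B) alone gives B = 0.
All clauses are satisfied.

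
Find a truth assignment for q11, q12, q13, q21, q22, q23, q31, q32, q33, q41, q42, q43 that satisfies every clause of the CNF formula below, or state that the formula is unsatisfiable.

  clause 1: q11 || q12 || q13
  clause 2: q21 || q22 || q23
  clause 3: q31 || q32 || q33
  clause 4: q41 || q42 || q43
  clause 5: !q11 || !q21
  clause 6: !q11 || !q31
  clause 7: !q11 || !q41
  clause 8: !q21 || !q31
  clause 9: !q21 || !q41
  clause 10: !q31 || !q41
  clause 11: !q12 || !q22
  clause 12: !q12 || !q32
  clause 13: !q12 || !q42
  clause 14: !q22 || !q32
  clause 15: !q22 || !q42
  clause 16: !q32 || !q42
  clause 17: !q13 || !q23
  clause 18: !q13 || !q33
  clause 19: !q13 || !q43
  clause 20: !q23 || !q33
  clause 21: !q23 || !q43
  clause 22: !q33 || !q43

Try q11 = false.
Try q12 = true.
Unit clause (!q22) forces q22 = false.
Unit clause (!q32) forces q32 = false.
Unit clause (!q42) forces q42 = false.
Try q21 = true.
Unit clause (!q31) forces q31 = false.
Unit clause (q33) forces q33 = true.
Unit clause (!q41) forces q41 = false.
Unit clause (q43) forces q43 = true.
But (!q43) is also a unit clause — contradiction.
Backtrack on q21: now try q21 = false.
Unit clause (q23) forces q23 = true.
Unit clause (!q13) forces q13 = false.
Unit clause (!q33) forces q33 = false.
Unit clause (q31) forces q31 = true.
Unit clause (!q41) forces q41 = false.
Unit clause (q43) forces q43 = true.
But (!q43) is also a unit clause — contradiction.
Neither q21 = true nor q21 = false works.
Backtrack on q12: now try q12 = false.
Unit clause (q13) forces q13 = true.
Unit clause (!q23) forces q23 = false.
Unit clause (!q33) forces q33 = false.
Unit clause (!q43) forces q43 = false.
Try q21 = true.
Unit clause (!q31) forces q31 = false.
Unit clause (q32) forces q32 = true.
Unit clause (!q41) forces q41 = false.
Unit clause (q42) forces q42 = true.
But (!q42) is also a unit clause — contradiction.
Backtrack on q21: now try q21 = false.
Unit clause (q22) forces q22 = true.
Unit clause (!q32) forces q32 = false.
Unit clause (q31) forces q31 = true.
Unit clause (!q41) forces q41 = false.
Unit clause (q42) forces q42 = true.
But (!q42) is also a unit clause — contradiction.
Neither q21 = true nor q21 = false works.
Neither q12 = true nor q12 = false works.
Backtrack on q11: now try q11 = true.
Unit clause (!q21) forces q21 = false.
Unit clause (!q31) forces q31 = false.
Unit clause (!q41) forces q41 = false.
Try q22 = true.
Unit clause (!q12) forces q12 = false.
Unit clause (!q32) forces q32 = false.
Unit clause (q33) forces q33 = true.
Unit clause (!q42) forces q42 = false.
Unit clause (q43) forces q43 = true.
But (!q43) is also a unit clause — contradiction.
Backtrack on q22: now try q22 = false.
Unit clause (q23) forces q23 = true.
Unit clause (!q13) forces q13 = false.
Unit clause (!q33) forces q33 = false.
Unit clause (q32) forces q32 = true.
Unit clause (!q12) forces q12 = false.
Unit clause (!q42) forces q42 = false.
Unit clause (q43) forces q43 = true.
But (!q43) is also a unit clause — contradiction.
Neither q22 = true nor q22 = false works.
Neither q11 = true nor q11 = false works.

UNSATISFIABLE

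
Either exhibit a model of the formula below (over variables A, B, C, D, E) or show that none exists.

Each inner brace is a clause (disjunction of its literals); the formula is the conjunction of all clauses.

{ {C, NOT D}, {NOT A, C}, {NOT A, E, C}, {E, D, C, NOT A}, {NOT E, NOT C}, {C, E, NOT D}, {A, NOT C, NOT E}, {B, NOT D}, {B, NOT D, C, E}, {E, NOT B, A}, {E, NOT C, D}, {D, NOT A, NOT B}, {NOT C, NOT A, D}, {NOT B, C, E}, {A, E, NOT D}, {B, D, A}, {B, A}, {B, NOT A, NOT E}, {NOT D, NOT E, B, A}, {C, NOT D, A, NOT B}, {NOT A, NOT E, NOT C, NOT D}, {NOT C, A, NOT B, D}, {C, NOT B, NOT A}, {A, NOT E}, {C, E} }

A ↦ true; B ↦ true; C ↦ true; D ↦ true; E ↦ false

Branch on C: set C = true.
Unit clause (NOT E) forces E = false.
Unit clause (D) forces D = true.
Unit clause (B) forces B = true.
Unit clause (A) forces A = true.
All clauses are satisfied.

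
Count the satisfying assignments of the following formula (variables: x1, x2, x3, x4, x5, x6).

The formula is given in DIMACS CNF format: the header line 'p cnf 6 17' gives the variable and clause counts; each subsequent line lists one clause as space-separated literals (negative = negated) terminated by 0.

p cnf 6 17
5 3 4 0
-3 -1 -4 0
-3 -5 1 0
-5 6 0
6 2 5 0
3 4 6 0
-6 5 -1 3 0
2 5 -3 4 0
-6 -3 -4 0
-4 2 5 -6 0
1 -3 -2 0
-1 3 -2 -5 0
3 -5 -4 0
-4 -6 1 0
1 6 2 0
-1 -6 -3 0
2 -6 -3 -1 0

There are 2^6 = 64 truth assignments over (x1, x2, x3, x4, x5, x6).
Split on x3. With x3 = True, the clauses containing x3 are satisfied and ¬x3 drops from the rest; 1 of the 2^5 = 32 assignments to the other variables satisfy what remains.
With x3 = False, by the same count on the reduced clause set, 5 assignments work.
Total: 1 + 5 = 6.

6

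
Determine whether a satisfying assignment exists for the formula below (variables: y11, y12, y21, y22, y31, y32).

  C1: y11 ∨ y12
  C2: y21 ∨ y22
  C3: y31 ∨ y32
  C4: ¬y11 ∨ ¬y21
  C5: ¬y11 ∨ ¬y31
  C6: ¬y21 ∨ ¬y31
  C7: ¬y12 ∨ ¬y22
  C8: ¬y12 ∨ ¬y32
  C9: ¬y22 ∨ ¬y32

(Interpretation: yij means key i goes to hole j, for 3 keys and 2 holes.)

No

Branch on y11: set y11 = True.
Unit clause (¬y21) forces y21 = False.
Unit clause (y22) forces y22 = True.
Unit clause (¬y31) forces y31 = False.
Unit clause (y32) forces y32 = True.
That conflicts with the unit clause (¬y32).
That branch fails; take y11 = False instead.
Unit clause (y12) forces y12 = True.
Unit clause (¬y22) forces y22 = False.
Unit clause (y21) forces y21 = True.
Unit clause (¬y31) forces y31 = False.
Unit clause (y32) forces y32 = True.
That conflicts with the unit clause (¬y32).
Both values of y11 lead to a conflict.
No assignment satisfies every clause.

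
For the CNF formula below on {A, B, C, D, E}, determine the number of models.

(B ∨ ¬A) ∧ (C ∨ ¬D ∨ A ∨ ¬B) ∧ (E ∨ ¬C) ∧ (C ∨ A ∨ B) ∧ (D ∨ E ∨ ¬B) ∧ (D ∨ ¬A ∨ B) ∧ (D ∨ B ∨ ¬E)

9

There are 2^5 = 32 truth assignments over (A, B, C, D, E).
Split on B. With B = True, the clauses containing B are satisfied and ¬B drops from the rest; 8 of the 2^4 = 16 assignments to the other variables satisfy what remains.
With B = False, by the same count on the reduced clause set, 1 assignment works.
(One model: A=F, B=F, C=T, D=T, E=T.)
Total: 8 + 1 = 9.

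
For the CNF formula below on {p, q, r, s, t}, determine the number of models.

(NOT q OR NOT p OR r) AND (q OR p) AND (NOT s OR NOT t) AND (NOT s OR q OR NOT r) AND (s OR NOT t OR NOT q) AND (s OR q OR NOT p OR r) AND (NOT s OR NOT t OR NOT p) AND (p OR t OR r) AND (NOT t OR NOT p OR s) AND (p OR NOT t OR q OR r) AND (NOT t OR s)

6

There are 2^5 = 32 truth assignments over (p, q, r, s, t).
Split on s. With s = true, the clauses containing s are satisfied and NOT s drops from the rest; 3 of the 2^4 = 16 assignments to the other variables satisfy what remains.
With s = false, by the same count on the reduced clause set, 3 assignments work.
(One model: p=F, q=T, r=T, s=F, t=F.)
Total: 3 + 3 = 6.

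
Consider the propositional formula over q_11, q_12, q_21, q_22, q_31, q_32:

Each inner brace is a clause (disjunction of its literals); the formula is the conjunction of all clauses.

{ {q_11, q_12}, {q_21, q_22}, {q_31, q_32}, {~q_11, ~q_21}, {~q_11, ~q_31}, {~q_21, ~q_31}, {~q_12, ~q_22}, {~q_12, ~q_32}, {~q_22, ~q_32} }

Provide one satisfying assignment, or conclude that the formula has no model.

UNSATISFIABLE

Suppose q_11 = 1.
(~q_21) alone gives q_21 = 0.
(q_22) alone gives q_22 = 1.
(~q_31) alone gives q_31 = 0.
(q_32) alone gives q_32 = 1.
That conflicts with the unit clause (~q_32).
Undo q_11 and try q_11 = 0.
(q_12) alone gives q_12 = 1.
(~q_22) alone gives q_22 = 0.
(q_21) alone gives q_21 = 1.
(~q_31) alone gives q_31 = 0.
(q_32) alone gives q_32 = 1.
That conflicts with the unit clause (~q_32).
Both values of q_11 lead to a conflict.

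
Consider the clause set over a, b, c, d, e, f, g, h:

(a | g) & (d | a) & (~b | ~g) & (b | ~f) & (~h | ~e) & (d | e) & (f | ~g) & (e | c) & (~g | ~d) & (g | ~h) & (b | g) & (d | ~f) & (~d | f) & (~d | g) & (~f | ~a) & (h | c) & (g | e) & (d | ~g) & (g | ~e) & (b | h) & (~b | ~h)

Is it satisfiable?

Suppose a = 1.
The clause (~f) is unit, so f = 0.
The clause (~g) is unit, so g = 0.
The clause (~h) is unit, so h = 0.
The clause (b) is unit, so b = 1.
The clause (~d) is unit, so d = 0.
The clause (e) is unit, so e = 1.
But (~e) is also a unit clause — contradiction.
So a must be the other value — set a = 0.
The clause (g) is unit, so g = 1.
The clause (d) is unit, so d = 1.
But (~d) is also a unit clause — contradiction.
Either choice for a ends in contradiction.
No assignment satisfies every clause.

Unsatisfiable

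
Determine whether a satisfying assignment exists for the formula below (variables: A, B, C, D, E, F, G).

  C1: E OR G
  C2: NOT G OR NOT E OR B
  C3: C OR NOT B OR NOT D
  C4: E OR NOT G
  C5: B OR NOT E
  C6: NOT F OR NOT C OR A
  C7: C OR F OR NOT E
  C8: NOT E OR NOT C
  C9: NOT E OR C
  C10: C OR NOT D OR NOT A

No

Try E = true.
The clause (B) is unit, so B = true.
The clause (NOT C) is unit, so C = false.
That conflicts with the unit clause (C).
Backtrack on E: now try E = false.
The clause (G) is unit, so G = true.
That conflicts with the unit clause (NOT G).
Neither E = true nor E = false works.
No assignment satisfies every clause.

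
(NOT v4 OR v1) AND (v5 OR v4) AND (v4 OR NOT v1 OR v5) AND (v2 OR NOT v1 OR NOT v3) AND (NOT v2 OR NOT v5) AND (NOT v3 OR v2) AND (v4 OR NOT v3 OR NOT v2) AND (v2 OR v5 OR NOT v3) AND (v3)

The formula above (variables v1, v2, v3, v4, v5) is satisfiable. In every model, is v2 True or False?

True

Suppose v2 = false.
(NOT v3) alone gives v3 = false.
That conflicts with the unit clause (v3).
So every satisfying assignment has v2 = True.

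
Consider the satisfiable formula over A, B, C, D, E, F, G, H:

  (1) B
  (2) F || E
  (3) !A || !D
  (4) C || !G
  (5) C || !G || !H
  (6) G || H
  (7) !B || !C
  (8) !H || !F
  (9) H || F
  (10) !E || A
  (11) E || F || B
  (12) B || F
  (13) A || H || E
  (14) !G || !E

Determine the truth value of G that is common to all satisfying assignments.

Suppose G = true.
From the singleton clause (B), B = true.
From the singleton clause (C), C = true.
That conflicts with the unit clause (!C).
So every satisfying assignment has G = False.

False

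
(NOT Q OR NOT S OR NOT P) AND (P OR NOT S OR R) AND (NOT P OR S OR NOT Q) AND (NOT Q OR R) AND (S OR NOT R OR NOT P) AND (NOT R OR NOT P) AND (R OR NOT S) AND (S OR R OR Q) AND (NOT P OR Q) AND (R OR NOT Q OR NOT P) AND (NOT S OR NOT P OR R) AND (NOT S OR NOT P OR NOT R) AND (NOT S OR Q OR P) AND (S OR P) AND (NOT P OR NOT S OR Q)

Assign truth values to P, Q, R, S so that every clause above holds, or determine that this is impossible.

Suppose Q = true.
From the singleton clause (R), R = true.
From the singleton clause (NOT P), P = false.
From the singleton clause (S), S = true.
All clauses are satisfied.

P: false, Q: true, R: true, S: true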